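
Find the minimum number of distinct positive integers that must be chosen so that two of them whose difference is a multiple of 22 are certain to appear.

Integers whose pairwise differences are multiples of 22 are exactly those sharing a remainder mod 22. The 22 residue classes mod 22 are the pigeonholes.
With 22 integers one could put 1 in each residue class and have no class reach 2.
The 23rd integer pushes some class to 2, so 22·1 + 1 = 23.

23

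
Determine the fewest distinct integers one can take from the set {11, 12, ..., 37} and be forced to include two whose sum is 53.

Group the elements by complementary pair {x, 53−x}: {16,37}, {17,36}, {18,35}, …, giving 11 two-element pairs and 5 integers whose partner 53−x falls outside [11,37].
Treating each of those 16 groups as a pigeonhole, one can pick one integer per group — 16 integers — with no two summing to 53.
The 17th integer lands in an occupied pair, forcing a sum of 53.

17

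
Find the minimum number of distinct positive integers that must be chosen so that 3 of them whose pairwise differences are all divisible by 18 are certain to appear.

37

Integers whose pairwise differences are multiples of 18 are exactly those sharing a remainder mod 18. Pigeonhole: the 18 residue classes mod 18 are the pigeonholes.
With 36 integers one could put 2 in each residue class and have no class reach 3.
The 37th integer pushes some class to 3, so 18·2 + 1 = 37.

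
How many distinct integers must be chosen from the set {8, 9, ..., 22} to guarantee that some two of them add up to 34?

11

Two chosen integers sum to 34 exactly when both halves of some pair {x, 34−x} with 12 ≤ x ≤ 34−x ≤ 22 are chosen — 5 such pairs.
The remaining 5 elements (those with no distinct partner in range) can never complete a 34-sum, so the worst case takes all of them and one from each pair: 5 + 5 = 10.
The 11th integer has to be the second member of some pair, so 10 + 1 = 11.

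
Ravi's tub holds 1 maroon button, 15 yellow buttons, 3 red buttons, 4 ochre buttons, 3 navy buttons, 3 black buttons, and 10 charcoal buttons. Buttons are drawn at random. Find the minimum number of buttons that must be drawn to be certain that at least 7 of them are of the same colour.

27

By pigeonhole, the 7 colours are the holes; the buttons drawn are the pigeons.
To avoid 7 of any one colour, the worst case takes at most 6 of each colour, or every button of a colour that has fewer than 6.
That gives 1 + 6 + 3 + 4 + 3 + 3 + 6 = 26 buttons with no colour reaching 7.
The next button forces some colour to 7, so 26 + 1 = 27.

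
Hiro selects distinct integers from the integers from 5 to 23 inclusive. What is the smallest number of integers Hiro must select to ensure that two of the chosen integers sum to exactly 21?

14

A set avoiding the sum 21 can contain at most one of each pair {x, 21−x}, plus the 7 elements whose complement lies outside the range.
The integers 11, …, 23 (13 of them) are such a set: any two sum to at least 11+12 = 23 > 21.
By pigeonhole, any 14th integer completes one of the 6 pairs, so 14 choices force a sum of 21.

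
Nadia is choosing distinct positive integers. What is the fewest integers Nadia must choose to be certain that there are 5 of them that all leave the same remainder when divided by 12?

Pigeonhole: the 12 residue classes mod 12 are the pigeonholes.
With 48 integers one could put 4 in each residue class and have no class reach 5.
The 49th integer pushes some class to 5, so 12·4 + 1 = 49.

49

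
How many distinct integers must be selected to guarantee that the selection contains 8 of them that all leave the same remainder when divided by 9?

64

Pigeonhole: the 9 residue classes mod 9 are the pigeonholes.
With 63 integers one could put 7 in each residue class and have no class reach 8.
The 64th integer pushes some class to 8, so 9·7 + 1 = 64.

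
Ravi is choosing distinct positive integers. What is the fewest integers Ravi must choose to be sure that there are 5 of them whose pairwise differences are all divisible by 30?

121

Integers whose pairwise differences are multiples of 30 are exactly those sharing a remainder mod 30. By pigeonhole, the 30 residue classes mod 30 are the pigeonholes.
With 120 integers one could put 4 in each residue class and have no class reach 5.
The 121st integer pushes some class to 5, so 30·4 + 1 = 121.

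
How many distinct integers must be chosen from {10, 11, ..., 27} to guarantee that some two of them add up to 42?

A set avoiding the sum 42 can contain at most one of each pair {x, 42−x}, plus the 6 elements whose complement lies outside the range or equal to its own complement.
The integers 10, …, 21 (12 of them) are such a set: any two sum to at least 10+11 = 21 and at most 20+21 = 41 < 42.
Pigeonhole: any 13th integer completes one of the 6 pairs, so 13 choices force a sum of 42.

13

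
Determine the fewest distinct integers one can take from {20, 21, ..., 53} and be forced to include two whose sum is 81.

22

A set avoiding the sum 81 can contain at most one of each pair {x, 81−x}, plus the 8 elements whose complement lies outside the range.
The integers 20, …, 40 (21 of them) are such a set: any two sum to at least 20+21 = 41 and at most 39+40 = 79 < 81.
By the pigeonhole principle, any 22nd integer completes one of the 13 pairs, so 22 choices force a sum of 81.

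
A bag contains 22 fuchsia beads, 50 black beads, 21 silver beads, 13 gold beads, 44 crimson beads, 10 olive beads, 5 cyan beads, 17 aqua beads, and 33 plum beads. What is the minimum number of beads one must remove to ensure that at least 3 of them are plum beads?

185

In the worst case for collecting plum beads, every non-plum bead comes out first.
There are 22 + 50 + 21 + 13 + 44 + 10 + 5 + 17 = 182 non-plum beads altogether.
After those, each further bead must be plum, so 182 + 3 = 185 draws guarantee 3 plum beads.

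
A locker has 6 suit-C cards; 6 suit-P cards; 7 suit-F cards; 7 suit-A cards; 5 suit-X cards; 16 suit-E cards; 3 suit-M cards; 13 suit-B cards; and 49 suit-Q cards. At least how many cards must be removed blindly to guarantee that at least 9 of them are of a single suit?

Pigeonhole: the 9 suits are the holes; the cards drawn are the pigeons.
To avoid 9 of any one suit, the worst case takes at most 8 of each suit, or every card of a suit that has fewer than 8.
That gives 6 + 6 + 7 + 7 + 5 + 8 + 3 + 8 + 8 = 58 cards with no suit reaching 9.
The next card forces some suit to 9, so 58 + 1 = 59.

59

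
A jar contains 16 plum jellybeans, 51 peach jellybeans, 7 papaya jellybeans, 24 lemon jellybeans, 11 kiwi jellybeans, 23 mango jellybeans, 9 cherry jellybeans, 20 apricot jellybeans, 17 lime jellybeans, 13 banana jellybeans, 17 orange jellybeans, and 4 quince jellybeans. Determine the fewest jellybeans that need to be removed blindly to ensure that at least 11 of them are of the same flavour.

By pigeonhole, the 12 flavours are the holes; the jellybeans drawn are the pigeons.
To avoid 11 of any one flavour, the worst case takes at most 10 of each flavour, or every jellybean of a flavour that has fewer than 10.
That gives 10 + 10 + 7 + 10 + 10 + 10 + 9 + 10 + 10 + 10 + 10 + 4 = 110 jellybeans with no flavour reaching 11.
The next jellybean forces some flavour to 11, so 110 + 1 = 111.

111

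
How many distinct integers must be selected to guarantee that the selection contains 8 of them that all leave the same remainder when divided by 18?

The 18 residue classes mod 18 are the pigeonholes.
With 126 integers one could put 7 in each residue class and have no class reach 8.
The 127th integer pushes some class to 8, so 18·7 + 1 = 127.

127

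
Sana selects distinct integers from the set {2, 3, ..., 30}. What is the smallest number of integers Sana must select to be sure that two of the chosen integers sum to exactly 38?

19

A set avoiding the sum 38 can contain at most one of each pair {x, 38−x}, plus the 7 elements whose complement lies outside the range or equal to its own complement.
The integers 2, …, 19 (18 of them) are such a set: any two sum to at least 2+3 = 5 and at most 18+19 = 37 < 38.
Any 19th integer completes one of the 11 pairs, so 19 choices force a sum of 38.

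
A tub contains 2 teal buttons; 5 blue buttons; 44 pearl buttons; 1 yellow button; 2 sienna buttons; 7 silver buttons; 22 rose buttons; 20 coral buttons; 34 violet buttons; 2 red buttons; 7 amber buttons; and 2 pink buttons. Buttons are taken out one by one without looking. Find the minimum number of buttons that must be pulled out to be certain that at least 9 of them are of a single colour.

By the pigeonhole principle, put each drawn button into a box by colour. The largest draw with every box below 9 takes min(count, 8) from each colour; colours with fewer than 8 contribute all they have.
Σ min(cᵢ, 8) = 2 + 5 + 8 + 1 + 2 + 7 + 8 + 8 + 8 + 2 + 7 + 2 = 60.
Draw number 60 + 1 = 61 must push one box to 9.

61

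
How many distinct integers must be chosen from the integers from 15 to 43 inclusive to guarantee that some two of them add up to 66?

Group the elements by complementary pair {x, 66−x}: {23,43}, {24,42}, {25,41}, …, giving 10 two-element pairs, the single value 33 (it cannot pair with itself since the integers are distinct), and 8 integers whose partner 66−x falls outside [15,43].
Pigeonhole: treating each of those 19 groups as a pigeonhole, one can pick one integer per group — 19 integers — with no two summing to 66.
The 20th integer lands in an occupied pair, forcing a sum of 66.

20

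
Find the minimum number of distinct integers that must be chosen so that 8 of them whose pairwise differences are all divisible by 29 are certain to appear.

204

Integers whose pairwise differences are multiples of 29 are exactly those sharing a remainder mod 29. By pigeonhole, the 29 residue classes mod 29 are the pigeonholes.
With 203 integers one could put 7 in each residue class and have no class reach 8.
The 204th integer pushes some class to 8, so 29·7 + 1 = 204.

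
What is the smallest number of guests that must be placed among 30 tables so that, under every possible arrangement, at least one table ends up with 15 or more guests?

With 420 guests one could put exactly 14 in each of the 30 tables, and no table would reach 15.
One more guest must land in a table that already has 14, giving it 15.
So 30 × 14 + 1 = 421 guests are required.

421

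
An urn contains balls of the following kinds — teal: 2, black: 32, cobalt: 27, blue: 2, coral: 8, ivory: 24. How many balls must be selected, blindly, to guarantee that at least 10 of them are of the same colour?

Put each drawn ball into a box by colour. The largest draw with every box below 10 takes min(count, 9) from each colour; colours with fewer than 9 contribute all they have.
Σ min(cᵢ, 9) = 2 + 9 + 9 + 2 + 8 + 9 = 39.
Draw number 39 + 1 = 40 must push one box to 10.

40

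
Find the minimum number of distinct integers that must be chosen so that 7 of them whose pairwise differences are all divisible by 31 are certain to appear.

187

Integers whose pairwise differences are multiples of 31 are exactly those sharing a remainder mod 31. By the pigeonhole principle, the 31 residue classes mod 31 are the pigeonholes.
With 186 integers one could put 6 in each residue class and have no class reach 7.
The 187th integer pushes some class to 7, so 31·6 + 1 = 187.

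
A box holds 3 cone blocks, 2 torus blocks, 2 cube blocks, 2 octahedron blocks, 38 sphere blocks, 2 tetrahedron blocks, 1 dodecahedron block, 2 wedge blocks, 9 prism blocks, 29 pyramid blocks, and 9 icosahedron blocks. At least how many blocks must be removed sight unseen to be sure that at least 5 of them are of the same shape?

31

An adversary could hand out at most 4 blocks per shape (7 shapes run out sooner): 3 + 2 + 2 + 2 + 4 + 2 + 1 + 2 + 4 + 4 + 4 = 30 blocks and still no shape has 5.
By pigeonhole, one more block lands in a shape already at 4, so 31 draws are enough and 30 are not.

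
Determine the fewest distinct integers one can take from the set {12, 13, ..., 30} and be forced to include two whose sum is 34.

Group the elements by complementary pair {x, 34−x}: {12,22}, {13,21}, {14,20}, …, giving 5 two-element pairs, the single value 17 (it cannot pair with itself since the integers are distinct), and 8 integers whose partner 34−x falls outside [12,30].
By the pigeonhole principle, treating each of those 14 groups as a pigeonhole, one can pick one integer per group — 14 integers — with no two summing to 34.
The 15th integer lands in an occupied pair, forcing a sum of 34.

15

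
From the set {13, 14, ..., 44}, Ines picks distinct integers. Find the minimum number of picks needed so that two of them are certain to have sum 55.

18

Two chosen integers sum to 55 exactly when both halves of some pair {x, 55−x} with 13 ≤ x ≤ 55−x ≤ 42 are chosen — 15 such pairs.
The remaining 2 elements (those with no distinct partner in range) can never complete a 55-sum, so the worst case takes all of them and one from each pair: 2 + 15 = 17.
The 18th integer has to be the second member of some pair, so 17 + 1 = 18.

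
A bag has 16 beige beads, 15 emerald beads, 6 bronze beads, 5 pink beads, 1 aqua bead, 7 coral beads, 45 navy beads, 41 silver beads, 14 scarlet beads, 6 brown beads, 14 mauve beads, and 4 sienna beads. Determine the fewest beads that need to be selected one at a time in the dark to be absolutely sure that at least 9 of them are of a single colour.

78

The 12 colours are the holes; the beads drawn are the pigeons.
To avoid 9 of any one colour, the worst case takes at most 8 of each colour, or every bead of a colour that has fewer than 8.
That gives 8 + 8 + 6 + 5 + 1 + 7 + 8 + 8 + 8 + 6 + 8 + 4 = 77 beads with no colour reaching 9.
The next bead forces some colour to 9, so 77 + 1 = 78.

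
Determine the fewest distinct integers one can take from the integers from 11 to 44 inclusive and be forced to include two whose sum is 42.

Two chosen integers sum to 42 exactly when both halves of some pair {x, 42−x} with 11 ≤ x ≤ 42−x ≤ 31 are chosen — 10 such pairs.
The remaining 14 elements (those with no distinct partner in range) can never complete a 42-sum, so the worst case takes all of them and one from each pair: 14 + 10 = 24.
The 25th integer has to be the second member of some pair, so 24 + 1 = 25.

25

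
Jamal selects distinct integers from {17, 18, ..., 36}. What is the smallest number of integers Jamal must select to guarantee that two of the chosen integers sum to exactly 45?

15

A set avoiding the sum 45 can contain at most one of each pair {x, 45−x}, plus the 8 elements whose complement lies outside the range.
The integers 23, …, 36 (14 of them) are such a set: any two sum to at least 23+24 = 47 > 45.
By the pigeonhole principle, any 15th integer completes one of the 6 pairs, so 15 choices force a sum of 45.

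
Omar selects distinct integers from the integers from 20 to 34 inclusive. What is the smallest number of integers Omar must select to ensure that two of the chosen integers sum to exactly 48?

12

Group the elements by complementary pair {x, 48−x}: {20,28}, {21,27}, {22,26}, …, giving 4 two-element pairs, the single value 24 (it cannot pair with itself since the integers are distinct), and 6 integers whose partner 48−x falls outside [20,34].
Pigeonhole: treating each of those 11 groups as a pigeonhole, one can pick one integer per group — 11 integers — with no two summing to 48.
The 12th integer lands in an occupied pair, forcing a sum of 48.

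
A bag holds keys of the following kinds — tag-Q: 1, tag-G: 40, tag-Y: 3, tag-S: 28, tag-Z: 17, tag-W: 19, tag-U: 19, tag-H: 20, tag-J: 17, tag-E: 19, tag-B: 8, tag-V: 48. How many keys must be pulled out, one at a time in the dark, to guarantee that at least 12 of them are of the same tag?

The 12 tags are the holes; the keys drawn are the pigeons.
To avoid 12 of any one tag, the worst case takes at most 11 of each tag, or every key of a tag that has fewer than 11.
That gives 1 + 11 + 3 + 11 + 11 + 11 + 11 + 11 + 11 + 11 + 8 + 11 = 111 keys with no tag reaching 12.
The next key forces some tag to 12, so 111 + 1 = 112.

112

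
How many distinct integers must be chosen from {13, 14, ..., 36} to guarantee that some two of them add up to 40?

Group the elements by complementary pair {x, 40−x}: {13,27}, {14,26}, {15,25}, …, giving 7 two-element pairs; the single value 20 (it cannot pair with itself since the integers are distinct); and 9 integers whose partner 40−x falls outside [13,36].
Treating each of those 17 groups as a pigeonhole, one can pick one integer per group — 17 integers — with no two summing to 40.
The 18th integer lands in an occupied pair, forcing a sum of 40.

18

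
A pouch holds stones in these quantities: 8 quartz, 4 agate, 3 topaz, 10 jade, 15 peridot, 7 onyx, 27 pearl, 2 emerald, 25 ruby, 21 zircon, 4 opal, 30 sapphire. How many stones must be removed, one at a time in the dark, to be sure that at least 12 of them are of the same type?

An adversary could hand out at most 11 stones per type (7 types run out sooner): 8 + 4 + 3 + 10 + 11 + 7 + 11 + 2 + 11 + 11 + 4 + 11 = 93 stones and still no type has 12.
By pigeonhole, one more stone lands in a type already at 11, so 94 draws are enough and 93 are not.

94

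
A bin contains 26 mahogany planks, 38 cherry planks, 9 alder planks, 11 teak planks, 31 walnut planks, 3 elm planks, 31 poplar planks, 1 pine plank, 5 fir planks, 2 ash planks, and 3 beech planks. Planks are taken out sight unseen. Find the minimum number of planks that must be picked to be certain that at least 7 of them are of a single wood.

Pigeonhole: the 11 woods are the holes; the planks drawn are the pigeons.
To avoid 7 of any one wood, the worst case takes at most 6 of each wood, or every plank of a wood that has fewer than 6.
That gives 6 + 6 + 6 + 6 + 6 + 3 + 6 + 1 + 5 + 2 + 3 = 50 planks with no wood reaching 7.
The next plank forces some wood to 7, so 50 + 1 = 51.

51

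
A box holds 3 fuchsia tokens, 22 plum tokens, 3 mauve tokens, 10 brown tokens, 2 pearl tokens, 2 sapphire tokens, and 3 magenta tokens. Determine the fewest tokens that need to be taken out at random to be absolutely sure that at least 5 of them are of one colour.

An adversary could hand out at most 4 tokens per colour (5 colours run out sooner): 3 + 4 + 3 + 4 + 2 + 2 + 3 = 21 tokens and still no colour has 5.
One more token lands in a colour already at 4, so 22 draws are enough and 21 are not.

22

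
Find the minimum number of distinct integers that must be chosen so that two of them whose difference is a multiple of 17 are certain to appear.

Integers whose pairwise differences are multiples of 17 are exactly those sharing a remainder mod 17. By pigeonhole, the 17 residue classes mod 17 are the pigeonholes.
With 17 integers one could put 1 in each residue class and have no class reach 2.
The 18th integer pushes some class to 2, so 17·1 + 1 = 18.

18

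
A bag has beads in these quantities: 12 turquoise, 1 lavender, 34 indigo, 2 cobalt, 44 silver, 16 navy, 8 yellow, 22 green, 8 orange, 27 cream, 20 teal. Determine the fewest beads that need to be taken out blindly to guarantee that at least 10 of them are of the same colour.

83

By pigeonhole, put each drawn bead into a box by colour. The largest draw with every box below 10 takes min(count, 9) from each colour; colours with fewer than 9 contribute all they have.
Σ min(cᵢ, 9) = 9 + 1 + 9 + 2 + 9 + 9 + 8 + 9 + 8 + 9 + 9 = 82.
Draw number 82 + 1 = 83 must push one box to 10.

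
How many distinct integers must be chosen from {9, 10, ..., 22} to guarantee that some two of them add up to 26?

Group the elements by complementary pair {x, 26−x}: {9,17}, {10,16}, {11,15}, …, giving 4 two-element pairs; the single value 13 (it cannot pair with itself since the integers are distinct); and 5 integers whose partner 26−x falls outside [9,22].
By the pigeonhole principle, treating each of those 10 groups as a pigeonhole, one can pick one integer per group — 10 integers — with no two summing to 26.
The 11th integer lands in an occupied pair, forcing a sum of 26.

11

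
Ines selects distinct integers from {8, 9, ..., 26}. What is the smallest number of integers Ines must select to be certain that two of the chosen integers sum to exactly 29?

A set avoiding the sum 29 can contain at most one of each pair {x, 29−x}, plus the 5 elements whose complement lies outside the range.
The integers 15, …, 26 (12 of them) are such a set: any two sum to at least 15+16 = 31 > 29.
Any 13th integer completes one of the 7 pairs, so 13 choices force a sum of 29.

13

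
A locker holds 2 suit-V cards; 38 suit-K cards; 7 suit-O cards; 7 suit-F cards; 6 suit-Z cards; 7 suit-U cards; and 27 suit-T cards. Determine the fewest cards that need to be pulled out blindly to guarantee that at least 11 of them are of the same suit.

An adversary could hand out at most 10 cards per suit (5 suits run out sooner): 2 + 10 + 7 + 7 + 6 + 7 + 10 = 49 cards and still no suit has 11.
One more card lands in a suit already at 10, so 50 draws are enough and 49 are not.

50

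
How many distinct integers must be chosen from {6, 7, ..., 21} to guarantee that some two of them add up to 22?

Two chosen integers sum to 22 exactly when both halves of some pair {x, 22−x} with 6 ≤ x ≤ 22−x ≤ 16 are chosen — 5 such pairs.
The remaining 6 elements (those with no distinct partner in range) can never complete a 22-sum, so the worst case takes all of them and one from each pair: 6 + 5 = 11.
The 12th integer has to be the second member of some pair, so 11 + 1 = 12.

12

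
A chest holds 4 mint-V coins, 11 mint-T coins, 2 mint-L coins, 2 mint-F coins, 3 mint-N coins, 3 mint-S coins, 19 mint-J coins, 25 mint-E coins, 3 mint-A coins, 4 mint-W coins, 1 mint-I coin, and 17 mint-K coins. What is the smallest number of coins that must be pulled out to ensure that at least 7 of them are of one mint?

Put each drawn coin into a box by mint. The largest draw with every box below 7 takes min(count, 6) from each mint; mints with fewer than 6 contribute all they have.
Σ min(cᵢ, 6) = 4 + 6 + 2 + 2 + 3 + 3 + 6 + 6 + 3 + 4 + 1 + 6 = 46.
Draw number 46 + 1 = 47 must push one box to 7.

47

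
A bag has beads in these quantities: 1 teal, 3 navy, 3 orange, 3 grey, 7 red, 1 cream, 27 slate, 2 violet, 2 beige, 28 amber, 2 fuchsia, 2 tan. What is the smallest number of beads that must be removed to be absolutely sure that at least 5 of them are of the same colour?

32

Put each drawn bead into a box by colour. The largest draw with every box below 5 takes min(count, 4) from each colour; colours with fewer than 4 contribute all they have.
Σ min(cᵢ, 4) = 1 + 3 + 3 + 3 + 4 + 1 + 4 + 2 + 2 + 4 + 2 + 2 = 31.
Draw number 31 + 1 = 32 must push one box to 5.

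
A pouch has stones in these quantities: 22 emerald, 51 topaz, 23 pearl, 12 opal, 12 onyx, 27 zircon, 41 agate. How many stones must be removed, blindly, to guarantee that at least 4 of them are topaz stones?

141

In the worst case for collecting topaz stones, every non-topaz stone comes out first.
There are 22 + 23 + 12 + 12 + 27 + 41 = 137 non-topaz stones altogether.
After those, each further stone must be topaz, so 137 + 4 = 141 draws guarantee 4 topaz stones.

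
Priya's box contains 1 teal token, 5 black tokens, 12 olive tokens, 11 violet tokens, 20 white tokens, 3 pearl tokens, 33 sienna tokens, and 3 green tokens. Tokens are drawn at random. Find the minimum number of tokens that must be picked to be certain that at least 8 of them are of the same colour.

An adversary could hand out at most 7 tokens per colour (4 colours run out sooner): 1 + 5 + 7 + 7 + 7 + 3 + 7 + 3 = 40 tokens and still no colour has 8.
One more token lands in a colour already at 7, so 41 draws are enough and 40 are not.

41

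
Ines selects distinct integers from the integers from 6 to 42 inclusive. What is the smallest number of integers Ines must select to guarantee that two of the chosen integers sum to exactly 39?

Two chosen integers sum to 39 exactly when both halves of some pair {x, 39−x} with 6 ≤ x ≤ 39−x ≤ 33 are chosen — 14 such pairs.
The remaining 9 elements (those with no distinct partner in range) can never complete a 39-sum, so the worst case takes all of them and one from each pair: 9 + 14 = 23.
Pigeonhole: the 24th integer has to be the second member of some pair, so 23 + 1 = 24.

24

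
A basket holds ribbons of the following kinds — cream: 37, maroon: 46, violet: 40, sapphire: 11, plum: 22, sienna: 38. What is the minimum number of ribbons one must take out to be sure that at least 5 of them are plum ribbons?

In the worst case for collecting plum ribbons, every non-plum ribbon comes out first.
There are 37 + 46 + 40 + 11 + 38 = 172 non-plum ribbons altogether.
After those, each further ribbon must be plum, so 172 + 5 = 177 draws guarantee 5 plum ribbons.

177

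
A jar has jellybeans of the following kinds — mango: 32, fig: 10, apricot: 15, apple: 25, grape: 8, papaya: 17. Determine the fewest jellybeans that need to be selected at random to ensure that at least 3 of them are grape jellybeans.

102

In the worst case for collecting grape jellybeans, every non-grape jellybean comes out first.
There are 32 + 10 + 15 + 25 + 17 = 99 non-grape jellybeans altogether.
After those, each further jellybean must be grape, so 99 + 3 = 102 draws guarantee 3 grape jellybeans.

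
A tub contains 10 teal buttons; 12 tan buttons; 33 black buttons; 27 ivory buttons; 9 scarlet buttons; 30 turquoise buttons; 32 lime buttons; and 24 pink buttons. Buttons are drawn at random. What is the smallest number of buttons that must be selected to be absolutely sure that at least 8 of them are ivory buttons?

158

In the worst case for collecting ivory buttons, every non-ivory button comes out first.
There are 10 + 12 + 33 + 9 + 30 + 32 + 24 = 150 non-ivory buttons altogether.
After those, each further button must be ivory, so 150 + 8 = 158 draws guarantee 8 ivory buttons.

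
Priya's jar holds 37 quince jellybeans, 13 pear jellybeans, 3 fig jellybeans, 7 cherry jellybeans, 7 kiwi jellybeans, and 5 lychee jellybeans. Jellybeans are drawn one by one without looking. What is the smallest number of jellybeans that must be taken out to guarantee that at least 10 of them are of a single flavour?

An adversary could hand out at most 9 jellybeans per flavour (4 flavours run out sooner): 9 + 9 + 3 + 7 + 7 + 5 = 40 jellybeans and still no flavour has 10.
Pigeonhole: one more jellybean lands in a flavour already at 9, so 41 draws are enough and 40 are not.

41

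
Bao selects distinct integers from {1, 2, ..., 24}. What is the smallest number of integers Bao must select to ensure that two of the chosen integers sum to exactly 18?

A set avoiding the sum 18 can contain at most one of each pair {x, 18−x}, plus the 8 elements whose complement lies outside the range or equal to its own complement.
The integers 9, …, 24 (16 of them) are such a set: any two sum to at least 9+10 = 19 > 18.
By the pigeonhole principle, any 17th integer completes one of the 8 pairs, so 17 choices force a sum of 18.

17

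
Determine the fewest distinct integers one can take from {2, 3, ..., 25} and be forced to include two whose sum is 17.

18

Two chosen integers sum to 17 exactly when both halves of some pair {x, 17−x} with 2 ≤ x ≤ 17−x ≤ 15 are chosen — 7 such pairs.
The remaining 10 elements (those with no distinct partner in range) can never complete a 17-sum, so the worst case takes all of them and one from each pair: 10 + 7 = 17.
Pigeonhole: the 18th integer has to be the second member of some pair, so 17 + 1 = 18.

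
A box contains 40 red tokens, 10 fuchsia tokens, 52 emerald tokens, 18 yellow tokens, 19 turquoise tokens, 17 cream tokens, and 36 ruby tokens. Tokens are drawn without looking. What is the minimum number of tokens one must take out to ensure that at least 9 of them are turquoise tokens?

182

In the worst case for collecting turquoise tokens, every non-turquoise token comes out first.
There are 40 + 10 + 52 + 18 + 17 + 36 = 173 non-turquoise tokens altogether.
After those, each further token must be turquoise, so 173 + 9 = 182 draws guarantee 9 turquoise tokens.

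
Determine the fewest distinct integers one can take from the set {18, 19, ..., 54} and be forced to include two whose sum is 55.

A set avoiding the sum 55 can contain at most one of each pair {x, 55−x}, plus the 17 elements whose complement lies outside the range.
The integers 28, …, 54 (27 of them) are such a set: any two sum to at least 28+29 = 57 > 55.
Any 28th integer completes one of the 10 pairs, so 28 choices force a sum of 55.

28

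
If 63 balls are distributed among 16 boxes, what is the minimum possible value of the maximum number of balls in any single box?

By pigeonhole, the 16 boxes are the holes and the 63 balls are the pigeons.
If every box held at most 3 balls, the total would be at most 16 × 3 = 48, which is less than 63.
So some box holds at least ⌈63/16⌉ = 4 balls.

4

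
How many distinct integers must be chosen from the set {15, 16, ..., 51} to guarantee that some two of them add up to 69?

Group the elements by complementary pair {x, 69−x}: {18,51}, {19,50}, {20,49}, …, giving 17 two-element pairs and 3 integers whose partner 69−x falls outside [15,51].
By the pigeonhole principle, treating each of those 20 groups as a pigeonhole, one can pick one integer per group — 20 integers — with no two summing to 69.
The 21st integer lands in an occupied pair, forcing a sum of 69.

21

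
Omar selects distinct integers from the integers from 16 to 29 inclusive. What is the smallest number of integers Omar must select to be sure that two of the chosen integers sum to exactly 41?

Two chosen integers sum to 41 exactly when both halves of some pair {x, 41−x} with 16 ≤ x ≤ 41−x ≤ 25 are chosen — 5 such pairs.
The remaining 4 elements (those with no distinct partner in range) can never complete a 41-sum, so the worst case takes all of them and one from each pair: 4 + 5 = 9.
By pigeonhole, the 10th integer has to be the second member of some pair, so 9 + 1 = 10.

10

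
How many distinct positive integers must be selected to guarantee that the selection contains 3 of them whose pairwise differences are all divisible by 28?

Integers whose pairwise differences are multiples of 28 are exactly those sharing a remainder mod 28. By the pigeonhole principle, the 28 residue classes mod 28 are the pigeonholes.
With 56 integers one could put 2 in each residue class and have no class reach 3.
The 57th integer pushes some class to 3, so 28·2 + 1 = 57.

57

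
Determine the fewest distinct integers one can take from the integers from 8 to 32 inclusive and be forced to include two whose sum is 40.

14

A set avoiding the sum 40 can contain at most one of each pair {x, 40−x}, plus the 1 element equal to its own complement.
The integers 20, …, 32 (13 of them) are such a set: any two sum to at least 20+21 = 41 > 40.
Any 14th integer completes one of the 12 pairs, so 14 choices force a sum of 40.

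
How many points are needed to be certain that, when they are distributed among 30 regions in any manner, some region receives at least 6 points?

With 150 points one could put exactly 5 in each of the 30 regions, and no region would reach 6.
One more point must land in a region that already has 5, giving it 6.
So 30 × 5 + 1 = 151 points are required.

151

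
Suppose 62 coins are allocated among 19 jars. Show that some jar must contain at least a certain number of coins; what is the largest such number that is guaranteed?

4

The 19 jars are the holes and the 62 coins are the pigeons.
If every jar held at most 3 coins, the total would be at most 19 × 3 = 57, which is less than 62.
So some jar holds at least ⌈62/19⌉ = 4 coins.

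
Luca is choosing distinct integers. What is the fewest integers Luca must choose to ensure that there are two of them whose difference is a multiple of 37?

Integers whose pairwise differences are multiples of 37 are exactly those sharing a remainder mod 37. By the pigeonhole principle, the 37 residue classes mod 37 are the pigeonholes.
With 37 integers one could put 1 in each residue class and have no class reach 2.
The 38th integer pushes some class to 2, so 37·1 + 1 = 38.

38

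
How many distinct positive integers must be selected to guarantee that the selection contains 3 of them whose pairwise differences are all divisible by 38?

77

Integers whose pairwise differences are multiples of 38 are exactly those sharing a remainder mod 38. Pigeonhole: the 38 residue classes mod 38 are the pigeonholes.
With 76 integers one could put 2 in each residue class and have no class reach 3.
The 77th integer pushes some class to 3, so 38·2 + 1 = 77.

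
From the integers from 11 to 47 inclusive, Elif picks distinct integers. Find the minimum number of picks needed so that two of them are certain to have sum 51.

23

A set avoiding the sum 51 can contain at most one of each pair {x, 51−x}, plus the 7 elements whose complement lies outside the range.
The integers 26, …, 47 (22 of them) are such a set: any two sum to at least 26+27 = 53 > 51.
Any 23rd integer completes one of the 15 pairs, so 23 choices force a sum of 51.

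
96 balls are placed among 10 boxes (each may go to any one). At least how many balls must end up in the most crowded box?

Pigeonhole: the 10 boxes are the holes and the 96 balls are the pigeons.
If every box held at most 9 balls, the total would be at most 10 × 9 = 90, which is less than 96.
So some box holds at least ⌈96/10⌉ = 10 balls.

10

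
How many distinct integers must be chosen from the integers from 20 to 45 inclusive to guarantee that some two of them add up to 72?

A set avoiding the sum 72 can contain at most one of each pair {x, 72−x}, plus the 8 elements whose complement lies outside the range or equal to its own complement.
The integers 20, …, 36 (17 of them) are such a set: any two sum to at least 20+21 = 41 and at most 35+36 = 71 < 72.
Any 18th integer completes one of the 9 pairs, so 18 choices force a sum of 72.

18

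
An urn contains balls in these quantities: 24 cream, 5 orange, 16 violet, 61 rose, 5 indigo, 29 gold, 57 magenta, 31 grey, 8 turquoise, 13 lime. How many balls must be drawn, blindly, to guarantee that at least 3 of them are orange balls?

In the worst case for collecting orange balls, every non-orange ball comes out first.
There are 24 + 16 + 61 + 5 + 29 + 57 + 31 + 8 + 13 = 244 non-orange balls altogether.
After those, each further ball must be orange, so 244 + 3 = 247 draws guarantee 3 orange balls.

247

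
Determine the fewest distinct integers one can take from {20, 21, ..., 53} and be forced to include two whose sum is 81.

Two chosen integers sum to 81 exactly when both halves of some pair {x, 81−x} with 28 ≤ x ≤ 81−x ≤ 53 are chosen — 13 such pairs.
The remaining 8 elements (those with no distinct partner in range) can never complete a 81-sum, so the worst case takes all of them and one from each pair: 8 + 13 = 21.
Pigeonhole: the 22nd integer has to be the second member of some pair, so 21 + 1 = 22.

22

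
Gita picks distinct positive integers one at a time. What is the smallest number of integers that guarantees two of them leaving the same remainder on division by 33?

The 33 residue classes mod 33 are the pigeonholes.
With 33 integers one could put 1 in each residue class and have no class reach 2.
The 34th integer pushes some class to 2, so 33·1 + 1 = 34.

34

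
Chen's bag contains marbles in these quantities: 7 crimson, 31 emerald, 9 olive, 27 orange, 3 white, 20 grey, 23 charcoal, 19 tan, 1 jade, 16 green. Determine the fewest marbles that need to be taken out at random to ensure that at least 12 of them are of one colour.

Pigeonhole: the 10 colours are the holes; the marbles drawn are the pigeons.
To avoid 12 of any one colour, the worst case takes at most 11 of each colour, or every marble of a colour that has fewer than 11.
That gives 7 + 11 + 9 + 11 + 3 + 11 + 11 + 11 + 1 + 11 = 86 marbles with no colour reaching 12.
The next marble forces some colour to 12, so 86 + 1 = 87.

87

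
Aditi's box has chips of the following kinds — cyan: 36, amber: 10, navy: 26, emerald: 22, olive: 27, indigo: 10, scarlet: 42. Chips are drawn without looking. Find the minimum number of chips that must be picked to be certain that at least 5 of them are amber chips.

In the worst case for collecting amber chips, every non-amber chip comes out first.
There are 36 + 26 + 22 + 27 + 10 + 42 = 163 non-amber chips altogether.
After those, each further chip must be amber, so 163 + 5 = 168 draws guarantee 5 amber chips.

168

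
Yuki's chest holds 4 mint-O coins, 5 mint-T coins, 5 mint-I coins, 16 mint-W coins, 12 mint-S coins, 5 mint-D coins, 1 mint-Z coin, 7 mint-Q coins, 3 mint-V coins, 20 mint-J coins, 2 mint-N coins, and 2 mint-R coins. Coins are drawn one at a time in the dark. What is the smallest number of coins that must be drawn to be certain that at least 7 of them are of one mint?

52

By the pigeonhole principle, the 12 mints are the holes; the coins drawn are the pigeons.
To avoid 7 of any one mint, the worst case takes at most 6 of each mint, or every coin of a mint that has fewer than 6.
That gives 4 + 5 + 5 + 6 + 6 + 5 + 1 + 6 + 3 + 6 + 2 + 2 = 51 coins with no mint reaching 7.
The next coin forces some mint to 7, so 51 + 1 = 52.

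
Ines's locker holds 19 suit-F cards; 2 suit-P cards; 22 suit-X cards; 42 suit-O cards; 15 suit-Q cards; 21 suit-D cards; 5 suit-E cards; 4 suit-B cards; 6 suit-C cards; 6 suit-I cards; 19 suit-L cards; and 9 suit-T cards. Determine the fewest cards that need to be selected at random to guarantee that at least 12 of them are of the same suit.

Put each drawn card into a box by suit. The largest draw with every box below 12 takes min(count, 11) from each suit; suits with fewer than 11 contribute all they have.
Σ min(cᵢ, 11) = 11 + 2 + 11 + 11 + 11 + 11 + 5 + 4 + 6 + 6 + 11 + 9 = 98.
Draw number 98 + 1 = 99 must push one box to 12.

99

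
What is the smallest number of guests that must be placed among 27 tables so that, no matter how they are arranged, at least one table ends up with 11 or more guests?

With 270 guests one could put exactly 10 in each of the 27 tables, and no table would reach 11.
One more guest must land in a table that already has 10, giving it 11.
So 27 × 10 + 1 = 271 guests are required.

271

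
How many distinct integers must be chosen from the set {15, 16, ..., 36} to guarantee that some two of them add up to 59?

Group the elements by complementary pair {x, 59−x}: {23,36}, {24,35}, {25,34}, …, giving 7 two-element pairs and 8 integers whose partner 59−x falls outside [15,36].
Pigeonhole: treating each of those 15 groups as a pigeonhole, one can pick one integer per group — 15 integers — with no two summing to 59.
The 16th integer lands in an occupied pair, forcing a sum of 59.

16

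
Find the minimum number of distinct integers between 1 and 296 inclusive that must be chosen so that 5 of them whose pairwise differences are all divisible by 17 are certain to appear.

69

Integers whose pairwise differences are multiples of 17 are exactly those sharing a remainder mod 17. The 17 residue classes mod 17 are the pigeonholes.
With 68 integers one could put 4 in each residue class and have no class reach 5.
The 69th integer pushes some class to 5, so 17·4 + 1 = 69.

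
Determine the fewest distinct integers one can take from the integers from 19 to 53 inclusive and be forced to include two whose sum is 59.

25

Two chosen integers sum to 59 exactly when both halves of some pair {x, 59−x} with 19 ≤ x ≤ 59−x ≤ 40 are chosen — 11 such pairs.
The remaining 13 elements (those with no distinct partner in range) can never complete a 59-sum, so the worst case takes all of them and one from each pair: 13 + 11 = 24.
Pigeonhole: the 25th integer has to be the second member of some pair, so 24 + 1 = 25.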